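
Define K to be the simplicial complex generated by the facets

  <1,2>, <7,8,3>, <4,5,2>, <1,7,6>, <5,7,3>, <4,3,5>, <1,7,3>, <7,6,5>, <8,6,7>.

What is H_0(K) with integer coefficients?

Take the total order 1 < 2 < 3 < 4 < 5 < 6 < 7 < 8 on the vertex set. Then K (dimension 2) consists of the simplices:

  0-simplices (8): [1], [2], [3], [4], [5], [6], [7], [8]
  1-simplices (16): [1,2], [1,3], [1,6], [1,7], [2,4], [2,5], [3,4], [3,5], [3,7], [3,8], [4,5], [5,6], [5,7], [6,7], [6,8], [7,8]
  2-simplices (8): [1,3,7], [1,6,7], [2,4,5], [3,4,5], [3,5,7], [3,7,8], [5,6,7], [6,7,8]

giving chain groups C_0 ≅ Z^8, C_1 ≅ Z^16, C_2 ≅ Z^8.

Boundary ∂_1: C_1 → C_0 is given by ∂[p,q] = [q] − [p].
The resulting 8×16 matrix has rank 7, and its Smith normal form has invariant factors (1,1,1,1,1,1,1).

∂_2: C_2 → C_1 acts by ∂[p,q,r] = [q,r] − [p,r] + [p,q]. For instance
  ∂[2,4,5] = [4,5] − [2,5] + [2,4],
  ∂[3,4,5] = [4,5] − [3,5] + [3,4].
The 16×8 boundary matrix has rank 8 and Smith normal form diag(1,1,1,1,1,1,1,1).

From H_k ≅ ker(∂_k) / im(∂_{k+1}) we obtain:

  H_0: rank C_0 − rank ∂_1 = 8 − 7 = 1, and the invariant factors of ∂_1 are all 1, so H_0 = Z.

H_0 = Z.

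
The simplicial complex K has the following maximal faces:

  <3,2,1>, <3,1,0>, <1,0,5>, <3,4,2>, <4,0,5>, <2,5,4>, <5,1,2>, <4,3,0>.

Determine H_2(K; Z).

H_2 ≅ Z.

Take the total order 0 < 1 < 2 < 3 < 4 < 5 on the vertex set. Then K (dimension 2) consists of the simplices:

  0-simplices (6): [0], [1], [2], [3], [4], [5]
  1-simplices (12): [0,1], [0,3], [0,4], [0,5], [1,2], [1,3], [1,5], [2,3], [2,4], [2,5], [3,4], [4,5]
  2-simplices (8): [0,1,3], [0,1,5], [0,3,4], [0,4,5], [1,2,3], [1,2,5], [2,3,4], [2,4,5]

Hence C_0 ≅ Z^6, C_1 ≅ Z^12, C_2 ≅ Z^8.

The boundary map ∂_1: C_1 → C_0 sends each edge [p,q] (with p < q) to q − p.
The 6×12 boundary matrix has rank 5 and Smith normal form diag(1,1,1,1,1).

The boundary map ∂_2: C_2 → C_1 acts by ∂[p,q,r] = [q,r] − [p,r] + [p,q]. For instance
  ∂[2,3,4] = [3,4] − [2,4] + [2,3],
  ∂[1,2,3] = [2,3] − [1,3] + [1,2].
As a 12×8 matrix over Z this has rank 7, with invariant factors (1,1,1,1,1,1,1).

Reading off H_k = ker ∂_k / im ∂_{k+1}:

  H_2: rank ker ∂_2 − rank ∂_3 = (8 − 7) − 0 = 1, and there is no ∂_3, so H_2 = Z.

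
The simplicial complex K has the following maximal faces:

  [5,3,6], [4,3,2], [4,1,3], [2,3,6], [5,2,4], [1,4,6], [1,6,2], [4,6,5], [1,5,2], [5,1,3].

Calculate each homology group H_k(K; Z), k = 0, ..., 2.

H_0 ≅ Z,  H_1 ≅ Z/2,  H_2 = 0.

Take the total order 1 < 2 < 3 < 4 < 5 < 6 on the vertex set. Then K (dimension 2) consists of the simplices:

  0-simplices (6): [1], [2], [3], [4], [5], [6]
  1-simplices (15): [1,2], [1,3], [1,4], [1,5], [1,6], [2,3], [2,4], [2,5], [2,6], [3,4], [3,5], [3,6], [4,5], [4,6], [5,6]
  2-simplices (10): [1,2,5], [1,2,6], [1,3,4], [1,3,5], [1,4,6], [2,3,4], [2,3,6], [2,4,5], [3,5,6], [4,5,6]

so the chain groups are C_0 ≅ Z^6, C_1 ≅ Z^15, C_2 ≅ Z^10.

The boundary map ∂_1: C_1 → C_0 maps an edge to its endpoints' difference, ∂[p,q] = q − p.
The resulting 6×15 matrix has rank 5, and its Smith normal form has invariant factors (1,1,1,1,1).

Boundary ∂_2: C_2 → C_1 sends each 2-simplex [p,q,r] to [q,r] − [p,r] + [p,q]. For instance
  ∂[2,3,6] = [3,6] − [2,6] + [2,3],
  ∂[2,4,5] = [4,5] − [2,5] + [2,4].
As a 15×10 matrix over Z this has rank 10, with invariant factors (1,1,1,1,1,1,1,1,1,2).

Now H_k = ker ∂_k / im ∂_{k+1}, so:

  H_0: rank C_0 − rank ∂_1 = 6 − 5 = 1, and the invariant factors of ∂_1 are all 1, so H_0 ≅ Z.
  H_1: rank ker ∂_1 − rank ∂_2 = (15 − 5) − 10 = 0, and ∂_2 has invariant factor 2 > 1, so H_1 ≅ Z/2.
  H_2: rank ker ∂_2 − rank ∂_3 = (10 − 10) − 0 = 0, and there is no ∂_3, so H_2 ≅ 0.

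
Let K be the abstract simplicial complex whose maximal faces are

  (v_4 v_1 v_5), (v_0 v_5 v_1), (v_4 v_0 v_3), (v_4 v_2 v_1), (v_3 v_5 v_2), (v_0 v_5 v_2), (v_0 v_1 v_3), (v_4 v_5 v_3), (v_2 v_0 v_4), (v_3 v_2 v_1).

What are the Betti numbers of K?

b_0 = 1, b_1 = 0, b_2 = 0.

Order the vertices as v_0 < v_1 < v_2 < v_3 < v_4 < v_5. Listing each simplex with vertices in this order, K has dimension 2 with simplices:

  0-simplices (6): [v_0], [v_1], [v_2], [v_3], [v_4], [v_5]
  1-simplices (15): (15 of them)
  2-simplices (10): [v_0,v_1,v_3], [v_0,v_1,v_5], [v_0,v_2,v_4], [v_0,v_2,v_5], [v_0,v_3,v_4], [v_1,v_2,v_3], [v_1,v_2,v_4], [v_1,v_4,v_5], [v_2,v_3,v_5], [v_3,v_4,v_5]

Hence C_0 ≅ Z^6, C_1 ≅ Z^15, C_2 ≅ Z^10.

Boundary ∂_1: C_1 → C_0 sends each edge [p,q] (with p < q) to q − p.
The resulting 6×15 matrix has rank 5, and its Smith normal form has invariant factors (1,1,1,1,1).

∂_2: C_2 → C_1 acts by ∂[p,q,r] = [q,r] − [p,r] + [p,q]. For instance
  ∂[v_2,v_3,v_5] = [v_3,v_5] − [v_2,v_5] + [v_2,v_3],
  ∂[v_3,v_4,v_5] = [v_4,v_5] − [v_3,v_5] + [v_3,v_4].
The 15×10 boundary matrix has rank 10 and Smith normal form diag(1,1,1,1,1,1,1,1,1,2).

Reading off H_k = ker ∂_k / im ∂_{k+1}:

  H_0: rank C_0 − rank ∂_1 = 6 − 5 = 1, and the invariant factors of ∂_1 are all 1, so H_0 = Z.
  H_1: rank ker ∂_1 − rank ∂_2 = (15 − 5) − 10 = 0, and ∂_2 has invariant factor 2 > 1, so H_1 = Z/2.
  H_2: rank ker ∂_2 − rank ∂_3 = (10 − 10) − 0 = 0, and there is no ∂_3, so H_2 = 0.

Hence the Betti numbers are b_0 = 1, b_1 = 0, b_2 = 0.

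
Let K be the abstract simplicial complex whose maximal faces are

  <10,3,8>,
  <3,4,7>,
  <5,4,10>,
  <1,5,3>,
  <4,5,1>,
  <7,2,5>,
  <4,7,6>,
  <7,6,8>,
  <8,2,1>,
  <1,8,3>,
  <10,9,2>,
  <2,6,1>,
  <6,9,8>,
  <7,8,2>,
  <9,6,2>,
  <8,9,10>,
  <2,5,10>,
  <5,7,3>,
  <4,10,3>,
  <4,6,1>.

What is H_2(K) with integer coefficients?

H_2 = 0.

We work with the vertex ordering 1 < 2 < 3 < 4 < 5 < 6 < 7 < 8 < 9 < 10. The simplices of K, each written with vertices in increasing order, are:

  0-simplices (10): [1], [2], [3], [4], [5], [6], [7], [8], [9], [10]
  1-simplices (30): (30 of them)
  2-simplices (20): (20 of them)

so the chain groups are C_0 ≅ Z^10, C_1 ≅ Z^30, C_2 ≅ Z^20.

The boundary map ∂_1: C_1 → C_0 sends each edge [p,q] (with p < q) to q − p. For instance
  ∂[3,7] = [7] − [3].
As a 10×30 matrix over Z this has rank 9, with invariant factors (1,1,1,1,1,1,1,1,1).

∂_2: C_2 → C_1 sends each 2-simplex [p,q,r] to [q,r] − [p,r] + [p,q]. For instance
  ∂[3,4,10] = [4,10] − [3,10] + [3,4],
  ∂[6,8,9] = [8,9] − [6,9] + [6,8].
As a 30×20 matrix over Z this has rank 20, with invariant factors (1,1,1,1,1,1,1,1,1,1,1,1,1,1,1,1,1,1,1,2).

Now H_k = ker ∂_k / im ∂_{k+1}, so:

  H_2: rank ker ∂_2 − rank ∂_3 = (20 − 20) − 0 = 0, and there is no ∂_3, so H_2 = 0.

(K is a triangulation of the Klein bottle.)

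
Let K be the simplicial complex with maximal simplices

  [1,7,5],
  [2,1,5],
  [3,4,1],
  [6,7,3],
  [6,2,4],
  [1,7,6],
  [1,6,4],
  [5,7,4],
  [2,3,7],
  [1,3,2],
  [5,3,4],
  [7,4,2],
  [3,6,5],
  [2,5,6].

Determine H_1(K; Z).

Take the total order 1 < 2 < 3 < 4 < 5 < 6 < 7 on the vertex set. Then K (dimension 2) consists of the simplices:

  0-simplices (7): [1], [2], [3], [4], [5], [6], [7]
  1-simplices (21): [1,2], [1,3], [1,4], [1,5], [1,6], [1,7], [2,3], [2,4], [2,5], [2,6], [2,7], [3,4], [3,5], [3,6], [3,7], [4,5], [4,6], [4,7], [5,6], [5,7], [6,7]
  2-simplices (14): [1,2,3], [1,2,5], [1,3,4], [1,4,6], [1,5,7], [1,6,7], [2,3,7], [2,4,6], [2,4,7], [2,5,6], [3,4,5], [3,5,6], [3,6,7], [4,5,7]

giving chain groups C_0 ≅ Z^7, C_1 ≅ Z^21, C_2 ≅ Z^14.

Boundary ∂_1: C_1 → C_0 maps an edge to its endpoints' difference, ∂[p,q] = q − p. For instance
  ∂[4,7] = [7] − [4].
The resulting 7×21 matrix has rank 6, and its Smith normal form has invariant factors (1,1,1,1,1,1).

∂_2: C_2 → C_1 acts by ∂[p,q,r] = [q,r] − [p,r] + [p,q]. For instance
  ∂[2,4,7] = [4,7] − [2,7] + [2,4],
  ∂[2,5,6] = [5,6] − [2,6] + [2,5].
The 21×14 boundary matrix has rank 13 and Smith normal form diag(1,1,1,1,1,1,1,1,1,1,1,1,1).

Reading off H_k = ker ∂_k / im ∂_{k+1}:

  H_1: rank ker ∂_1 − rank ∂_2 = (21 − 6) − 13 = 2, and the invariant factors of ∂_2 are all 1, so H_1 ≅ Z^2.

H_1 ≅ Z^2.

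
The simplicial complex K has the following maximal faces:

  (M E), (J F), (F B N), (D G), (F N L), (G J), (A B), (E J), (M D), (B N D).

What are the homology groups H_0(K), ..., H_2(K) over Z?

Order the vertices as A < B < D < E < F < G < J < L < M < N. Listing each simplex with vertices in this order, K has dimension 2 with simplices:

  0-simplices (10): A, B, D, E, F, G, J, L, M, N
  1-simplices (14): AB, BD, BF, BN, DG, DM, DN, EJ, EM, FJ, FL, FN, GJ, LN
  2-simplices (3): BDN, BFN, FLN

so the chain groups are C_0 ≅ Z^10, C_1 ≅ Z^14, C_2 ≅ Z^3.

The boundary map ∂_1: C_1 → C_0 maps an edge to its endpoints' difference, ∂[p,q] = q − p. For instance
  ∂DM = M − D.
The 10×14 boundary matrix has rank 9 and Smith normal form diag(1,1,1,1,1,1,1,1,1).

The boundary map ∂_2: C_2 → C_1 sends each 2-simplex [p,q,r] to [q,r] − [p,r] + [p,q]. For instance
  ∂BDN = DN − BN + BD,
  ∂BFN = FN − BN + BF.
The 14×3 boundary matrix has rank 3 and Smith normal form diag(1,1,1).

Computing H_k = (kernel of ∂_k) / (image of ∂_{k+1}):

  H_0: rank C_0 − rank ∂_1 = 10 − 9 = 1, and the invariant factors of ∂_1 are all 1, so H_0 = Z.
  H_1: rank ker ∂_1 − rank ∂_2 = (14 − 9) − 3 = 2, and the invariant factors of ∂_2 are all 1, so H_1 = Z^2.
  H_2: rank ker ∂_2 − rank ∂_3 = (3 − 3) − 0 = 0, and there is no ∂_3, so H_2 = 0.

H_0 ≅ Z,  H_1 ≅ Z^2,  H_2 = 0.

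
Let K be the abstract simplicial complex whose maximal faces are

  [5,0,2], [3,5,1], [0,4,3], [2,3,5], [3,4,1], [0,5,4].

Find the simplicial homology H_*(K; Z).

Order the vertices as 0 < 1 < 2 < 3 < 4 < 5. Listing each simplex with vertices in this order, K has dimension 2 with simplices:

  0-simplices (6): [0], [1], [2], [3], [4], [5]
  1-simplices (12): [0,2], [0,3], [0,4], [0,5], [1,3], [1,4], [1,5], [2,3], [2,5], [3,4], [3,5], [4,5]
  2-simplices (6): [0,2,5], [0,3,4], [0,4,5], [1,3,4], [1,3,5], [2,3,5]

Hence C_0 ≅ Z^6, C_1 ≅ Z^12, C_2 ≅ Z^6.

∂_1: C_1 → C_0 sends each edge [p,q] (with p < q) to q − p. For instance
  ∂[3,5] = [5] − [3].
As a 6×12 matrix over Z this has rank 5, with invariant factors (1,1,1,1,1).

∂_2: C_2 → C_1 maps a triangle to the signed sum of its edges. For instance
  ∂[0,3,4] = [3,4] − [0,4] + [0,3],
  ∂[0,2,5] = [2,5] − [0,5] + [0,2].
The 12×6 boundary matrix has rank 6 and Smith normal form diag(1,1,1,1,1,1).

From H_k ≅ ker(∂_k) / im(∂_{k+1}) we obtain:

  H_0: rank C_0 − rank ∂_1 = 6 − 5 = 1, and the invariant factors of ∂_1 are all 1, so H_0 = Z.
  H_1: rank ker ∂_1 − rank ∂_2 = (12 − 5) − 6 = 1, and the invariant factors of ∂_2 are all 1, so H_1 = Z.
  H_2: rank ker ∂_2 − rank ∂_3 = (6 − 6) − 0 = 0, and there is no ∂_3, so H_2 = 0.

(K is a triangulation of the cylinder S^1 x I.)

H_0 = Z,  H_1 = Z,  H_2 = 0.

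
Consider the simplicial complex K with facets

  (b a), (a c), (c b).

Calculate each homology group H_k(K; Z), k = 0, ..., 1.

H_0 = Z,  H_1 = Z.

Order the vertices as a < b < c. Listing each simplex with vertices in this order, K has dimension 1 with simplices:

  0-simplices (3): a, b, c
  1-simplices (3): ab, ac, bc

so the chain groups are C_0 ≅ Z^3, C_1 ≅ Z^3.

The boundary map ∂_1: C_1 → C_0 sends each edge [p,q] (with p < q) to q − p.
As a 3×3 matrix over Z this has rank 2, with invariant factors (1,1).

From H_k ≅ ker(∂_k) / im(∂_{k+1}) we obtain:

  H_0: rank C_0 − rank ∂_1 = 3 − 2 = 1, and the invariant factors of ∂_1 are all 1, so H_0 ≅ Z.
  H_1: rank ker ∂_1 − rank ∂_2 = (3 − 2) − 0 = 1, and there is no ∂_2, so H_1 ≅ Z.

(K is a triangulation of the circle S^1.)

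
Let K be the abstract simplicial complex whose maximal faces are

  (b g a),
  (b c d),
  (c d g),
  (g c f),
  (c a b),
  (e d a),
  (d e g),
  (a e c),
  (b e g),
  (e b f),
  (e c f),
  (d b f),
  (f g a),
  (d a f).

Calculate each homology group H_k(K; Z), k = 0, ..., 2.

H_0 ≅ Z,  H_1 ≅ Z^2,  H_2 ≅ Z.

Take the total order a < b < c < d < e < f < g on the vertex set. Then K (dimension 2) consists of the simplices:

  0-simplices (7): a, b, c, d, e, f, g
  1-simplices (21): ab, ac, ad, ae, af, ag, bc, bd, be, bf, bg, cd, ce, cf, cg, de, df, dg, ef, eg, fg
  2-simplices (14): abc, abg, ace, ade, adf, afg, bcd, bdf, bef, beg, cdg, cef, cfg, deg

Hence C_0 ≅ Z^7, C_1 ≅ Z^21, C_2 ≅ Z^14.

Boundary ∂_1: C_1 → C_0 maps an edge to its endpoints' difference, ∂[p,q] = q − p. For instance
  ∂ag = g − a.
This gives a 7×21 integer matrix of rank 6; reducing to Smith normal form yields diagonal entries (1,1,1,1,1,1).

The boundary map ∂_2: C_2 → C_1 acts by ∂[p,q,r] = [q,r] − [p,r] + [p,q]. For instance
  ∂cfg = fg − cg + cf,
  ∂deg = eg − dg + de.
The 21×14 boundary matrix has rank 13 and Smith normal form diag(1,1,1,1,1,1,1,1,1,1,1,1,1).

Computing H_k = (kernel of ∂_k) / (image of ∂_{k+1}):

  H_0: rank C_0 − rank ∂_1 = 7 − 6 = 1, and the invariant factors of ∂_1 are all 1, so H_0 ≅ Z.
  H_1: rank ker ∂_1 − rank ∂_2 = (21 − 6) − 13 = 2, and the invariant factors of ∂_2 are all 1, so H_1 ≅ Z^2.
  H_2: rank ker ∂_2 − rank ∂_3 = (14 − 13) − 0 = 1, and there is no ∂_3, so H_2 ≅ Z.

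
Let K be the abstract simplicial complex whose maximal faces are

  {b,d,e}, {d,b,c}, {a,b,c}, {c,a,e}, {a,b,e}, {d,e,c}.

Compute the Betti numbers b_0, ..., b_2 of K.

Order the vertices as a < b < c < d < e. Listing each simplex with vertices in this order, K has dimension 2 with simplices:

  0-simplices (5): a, b, c, d, e
  1-simplices (9): ab, ac, ae, bc, bd, be, cd, ce, de
  2-simplices (6): abc, abe, ace, bcd, bde, cde

giving chain groups C_0 ≅ Z^5, C_1 ≅ Z^9, C_2 ≅ Z^6.

∂_1: C_1 → C_0 maps an edge to its endpoints' difference, ∂[p,q] = q − p. For instance
  ∂ac = c − a.
The resulting 5×9 matrix has rank 4, and its Smith normal form has invariant factors (1,1,1,1).

Boundary ∂_2: C_2 → C_1 maps a triangle to the signed sum of its edges. For instance
  ∂abc = bc − ac + ab,
  ∂abe = be − ae + ab.
The resulting 9×6 matrix has rank 5, and its Smith normal form has invariant factors (1,1,1,1,1).

From H_k ≅ ker(∂_k) / im(∂_{k+1}) we obtain:

  H_0: rank C_0 − rank ∂_1 = 5 − 4 = 1, and the invariant factors of ∂_1 are all 1, so H_0 = Z.
  H_1: rank ker ∂_1 − rank ∂_2 = (9 − 4) − 5 = 0, and the invariant factors of ∂_2 are all 1, so H_1 = 0.
  H_2: rank ker ∂_2 − rank ∂_3 = (6 − 5) − 0 = 1, and there is no ∂_3, so H_2 = Z.

As a check, the Euler characteristic is 5 − 9 + 6 = 2, which agrees with 1 − 0 + 1 = 2.

Hence the Betti numbers are b_0 = 1, b_1 = 0, b_2 = 1.

b_0 = 1, b_1 = 0, b_2 = 1.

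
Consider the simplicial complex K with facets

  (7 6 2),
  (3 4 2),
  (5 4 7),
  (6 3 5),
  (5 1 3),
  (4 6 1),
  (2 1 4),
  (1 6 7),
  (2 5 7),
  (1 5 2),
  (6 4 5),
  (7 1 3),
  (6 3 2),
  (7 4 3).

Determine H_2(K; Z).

Take the total order 1 < 2 < 3 < 4 < 5 < 6 < 7 on the vertex set. Then K (dimension 2) consists of the simplices:

  0-simplices (7): [1], [2], [3], [4], [5], [6], [7]
  1-simplices (21): [1,2], [1,3], [1,4], [1,5], [1,6], [1,7], [2,3], [2,4], [2,5], [2,6], [2,7], [3,4], [3,5], [3,6], [3,7], [4,5], [4,6], [4,7], [5,6], [5,7], [6,7]
  2-simplices (14): [1,2,4], [1,2,5], [1,3,5], [1,3,7], [1,4,6], [1,6,7], [2,3,4], [2,3,6], [2,5,7], [2,6,7], [3,4,7], [3,5,6], [4,5,6], [4,5,7]

so the chain groups are C_0 ≅ Z^7, C_1 ≅ Z^21, C_2 ≅ Z^14.

The boundary map ∂_1: C_1 → C_0 maps an edge to its endpoints' difference, ∂[p,q] = q − p. For instance
  ∂[3,6] = [6] − [3].
The 7×21 boundary matrix has rank 6 and Smith normal form diag(1,1,1,1,1,1).

Boundary ∂_2: C_2 → C_1 maps a triangle to the signed sum of its edges. For instance
  ∂[2,5,7] = [5,7] − [2,7] + [2,5],
  ∂[3,4,7] = [4,7] − [3,7] + [3,4].
As a 21×14 matrix over Z this has rank 13, with invariant factors (1,1,1,1,1,1,1,1,1,1,1,1,1).

Computing H_k = (kernel of ∂_k) / (image of ∂_{k+1}):

  H_2: rank ker ∂_2 − rank ∂_3 = (14 − 13) − 0 = 1, and there is no ∂_3, so H_2 = Z.

H_2 = Z.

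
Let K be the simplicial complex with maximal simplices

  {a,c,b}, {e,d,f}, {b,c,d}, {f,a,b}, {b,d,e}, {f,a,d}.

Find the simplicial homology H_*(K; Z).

H_0 = Z,  H_1 = Z,  H_2 = 0.

K has 6 vertices, 12 edges, 6 triangles.
rank ∂_0 = 0, rank ∂_1 = 5 ⇒ b_0 = 6 − 0 − 5 = 1; all invariant factors of ∂_1 are 1 so no torsion. So H_0 ≅ Z.
rank ∂_1 = 5, rank ∂_2 = 6 ⇒ b_1 = 12 − 5 − 6 = 1; all invariant factors of ∂_2 are 1 so no torsion. So H_1 ≅ Z.
rank ∂_2 = 6, rank ∂_3 = 0 ⇒ b_2 = 6 − 6 − 0 = 0. So H_2 ≅ 0.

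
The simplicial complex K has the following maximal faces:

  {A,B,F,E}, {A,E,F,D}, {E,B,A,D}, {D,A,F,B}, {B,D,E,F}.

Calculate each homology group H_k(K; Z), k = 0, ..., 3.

H_0 = Z,  H_1 = 0,  H_2 = 0,  H_3 = Z.

Fix the vertex order A < B < D < E < F and write every simplex with vertices in increasing order. Then dim K = 3 and the simplices of K are:

  0-simplices (5): A, B, D, E, F
  1-simplices (10): AB, AD, AE, AF, BD, BE, BF, DE, DF, EF
  2-simplices (10): ABD, ABE, ABF, ADE, ADF, AEF, BDE, BDF, BEF, DEF
  3-simplices (5): ABDE, ABDF, ABEF, ADEF, BDEF

Hence C_0 ≅ Z^5, C_1 ≅ Z^10, C_2 ≅ Z^10, C_3 ≅ Z^5.

The boundary map ∂_1: C_1 → C_0 sends each edge [p,q] (with p < q) to q − p. For instance
  ∂BD = D − B.
As a 5×10 matrix over Z this has rank 4, with invariant factors (1,1,1,1).

The boundary map ∂_2: C_2 → C_1 acts by ∂[p,q,r] = [q,r] − [p,r] + [p,q]. For instance
  ∂ADE = DE − AE + AD,
  ∂DEF = EF − DF + DE.
As a 10×10 matrix over Z this has rank 6, with invariant factors (1,1,1,1,1,1).

Boundary ∂_3: C_3 → C_2 sends each 3-simplex σ to the alternating sum Σ_i (−1)^i (σ with its i-th vertex removed). For instance
  ∂BDEF = DEF − BEF + BDF − BDE,
  ∂ABEF = BEF − AEF + ABF − ABE.
As a 10×5 matrix over Z this has rank 4, with invariant factors (1,1,1,1).

From H_k ≅ ker(∂_k) / im(∂_{k+1}) we obtain:

  H_0: rank C_0 − rank ∂_1 = 5 − 4 = 1, and the invariant factors of ∂_1 are all 1, so H_0 = Z.
  H_1: rank ker ∂_1 − rank ∂_2 = (10 − 4) − 6 = 0, and the invariant factors of ∂_2 are all 1, so H_1 = 0.
  H_2: rank ker ∂_2 − rank ∂_3 = (10 − 6) − 4 = 0, and the invariant factors of ∂_3 are all 1, so H_2 = 0.
  H_3: rank ker ∂_3 − rank ∂_4 = (5 − 4) − 0 = 1, and there is no ∂_4, so H_3 = Z.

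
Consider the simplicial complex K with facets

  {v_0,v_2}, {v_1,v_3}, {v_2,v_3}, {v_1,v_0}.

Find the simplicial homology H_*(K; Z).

Fix the vertex order v_0 < v_1 < v_2 < v_3 and write every simplex with vertices in increasing order. Then dim K = 1 and the simplices of K are:

  0-simplices (4): [v_0], [v_1], [v_2], [v_3]
  1-simplices (4): [v_0,v_1], [v_0,v_2], [v_1,v_3], [v_2,v_3]

Hence C_0 ≅ Z^4, C_1 ≅ Z^4.

Boundary ∂_1: C_1 → C_0 is given by ∂[p,q] = [q] − [p].
This gives a 4×4 integer matrix of rank 3; reducing to Smith normal form yields diagonal entries (1,1,1).

From H_k ≅ ker(∂_k) / im(∂_{k+1}) we obtain:

  H_0: rank C_0 − rank ∂_1 = 4 − 3 = 1, and the invariant factors of ∂_1 are all 1, so H_0 = Z.
  H_1: rank ker ∂_1 − rank ∂_2 = (4 − 3) − 0 = 1, and there is no ∂_2, so H_1 = Z.

As a check, the Euler characteristic is 4 − 4 = 0, which agrees with 1 − 1 = 0.

H_0 ≅ Z,  H_1 ≅ Z.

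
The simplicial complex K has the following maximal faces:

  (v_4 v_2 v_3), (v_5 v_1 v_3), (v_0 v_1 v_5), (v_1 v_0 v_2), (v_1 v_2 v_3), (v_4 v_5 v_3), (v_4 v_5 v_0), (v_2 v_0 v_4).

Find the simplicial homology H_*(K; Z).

H_0 ≅ Z,  H_1 = 0,  H_2 ≅ Z.

We work with the vertex ordering v_0 < v_1 < v_2 < v_3 < v_4 < v_5. The simplices of K, each written with vertices in increasing order, are:

  0-simplices (6): [v_0], [v_1], [v_2], [v_3], [v_4], [v_5]
  1-simplices (12): [v_0,v_1], [v_0,v_2], [v_0,v_4], [v_0,v_5], [v_1,v_2], [v_1,v_3], [v_1,v_5], [v_2,v_3], [v_2,v_4], [v_3,v_4], [v_3,v_5], [v_4,v_5]
  2-simplices (8): [v_0,v_1,v_2], [v_0,v_1,v_5], [v_0,v_2,v_4], [v_0,v_4,v_5], [v_1,v_2,v_3], [v_1,v_3,v_5], [v_2,v_3,v_4], [v_3,v_4,v_5]

so the chain groups are C_0 ≅ Z^6, C_1 ≅ Z^12, C_2 ≅ Z^8.

∂_1: C_1 → C_0 is given by ∂[p,q] = [q] − [p]. For instance
  ∂[v_3,v_5] = [v_5] − [v_3].
The resulting 6×12 matrix has rank 5, and its Smith normal form has invariant factors (1,1,1,1,1).

∂_2: C_2 → C_1 sends each 2-simplex [p,q,r] to [q,r] − [p,r] + [p,q]. For instance
  ∂[v_1,v_2,v_3] = [v_2,v_3] − [v_1,v_3] + [v_1,v_2],
  ∂[v_1,v_3,v_5] = [v_3,v_5] − [v_1,v_5] + [v_1,v_3].
The 12×8 boundary matrix has rank 7 and Smith normal form diag(1,1,1,1,1,1,1).

Reading off H_k = ker ∂_k / im ∂_{k+1}:

  H_0: rank C_0 − rank ∂_1 = 6 − 5 = 1, and the invariant factors of ∂_1 are all 1, so H_0 = Z.
  H_1: rank ker ∂_1 − rank ∂_2 = (12 − 5) − 7 = 0, and the invariant factors of ∂_2 are all 1, so H_1 = 0.
  H_2: rank ker ∂_2 − rank ∂_3 = (8 − 7) − 0 = 1, and there is no ∂_3, so H_2 = Z.

(K is a triangulation of the 2-sphere S^2.)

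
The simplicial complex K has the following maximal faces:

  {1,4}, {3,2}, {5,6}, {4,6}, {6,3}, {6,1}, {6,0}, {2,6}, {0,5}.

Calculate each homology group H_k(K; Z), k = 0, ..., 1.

H_0 ≅ Z,  H_1 ≅ Z^3.

Take the total order 0 < 1 < 2 < 3 < 4 < 5 < 6 on the vertex set. Then K (dimension 1) consists of the simplices:

  0-simplices (7): [0], [1], [2], [3], [4], [5], [6]
  1-simplices (9): [0,5], [0,6], [1,4], [1,6], [2,3], [2,6], [3,6], [4,6], [5,6]

so the chain groups are C_0 ≅ Z^7, C_1 ≅ Z^9.

The boundary map ∂_1: C_1 → C_0 sends each edge [p,q] (with p < q) to q − p. For instance
  ∂[4,6] = [6] − [4].
As a 7×9 matrix over Z this has rank 6, with invariant factors (1,1,1,1,1,1).

From H_k ≅ ker(∂_k) / im(∂_{k+1}) we obtain:

  H_0: rank C_0 − rank ∂_1 = 7 − 6 = 1, and the invariant factors of ∂_1 are all 1, so H_0 ≅ Z.
  H_1: rank ker ∂_1 − rank ∂_2 = (9 − 6) − 0 = 3, and there is no ∂_2, so H_1 ≅ Z^3.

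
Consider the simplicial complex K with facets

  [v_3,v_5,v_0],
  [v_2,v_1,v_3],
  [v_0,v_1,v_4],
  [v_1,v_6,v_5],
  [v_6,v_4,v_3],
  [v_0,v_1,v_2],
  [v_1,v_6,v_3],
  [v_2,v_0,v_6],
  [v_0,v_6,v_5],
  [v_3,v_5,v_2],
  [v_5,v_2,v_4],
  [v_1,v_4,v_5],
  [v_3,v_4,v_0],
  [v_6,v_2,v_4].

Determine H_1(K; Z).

H_1 = Z^2.

Order the vertices as v_0 < v_1 < v_2 < v_3 < v_4 < v_5 < v_6. Listing each simplex with vertices in this order, K has dimension 2 with simplices:

  0-simplices (7): [v_0], [v_1], [v_2], [v_3], [v_4], [v_5], [v_6]
  1-simplices (21): (21 of them)
  2-simplices (14): (14 of them)

Hence C_0 ≅ Z^7, C_1 ≅ Z^21, C_2 ≅ Z^14.

∂_1: C_1 → C_0 sends each edge [p,q] (with p < q) to q − p. For instance
  ∂[v_2,v_3] = [v_3] − [v_2].
The 7×21 boundary matrix has rank 6 and Smith normal form diag(1,1,1,1,1,1).

Boundary ∂_2: C_2 → C_1 maps a triangle to the signed sum of its edges. For instance
  ∂[v_2,v_4,v_6] = [v_4,v_6] − [v_2,v_6] + [v_2,v_4],
  ∂[v_0,v_1,v_2] = [v_1,v_2] − [v_0,v_2] + [v_0,v_1].
This gives a 21×14 integer matrix of rank 13; reducing to Smith normal form yields diagonal entries (1,1,1,1,1,1,1,1,1,1,1,1,1).

Computing H_k = (kernel of ∂_k) / (image of ∂_{k+1}):

  H_1: rank ker ∂_1 − rank ∂_2 = (21 − 6) − 13 = 2, and the invariant factors of ∂_2 are all 1, so H_1 = Z^2.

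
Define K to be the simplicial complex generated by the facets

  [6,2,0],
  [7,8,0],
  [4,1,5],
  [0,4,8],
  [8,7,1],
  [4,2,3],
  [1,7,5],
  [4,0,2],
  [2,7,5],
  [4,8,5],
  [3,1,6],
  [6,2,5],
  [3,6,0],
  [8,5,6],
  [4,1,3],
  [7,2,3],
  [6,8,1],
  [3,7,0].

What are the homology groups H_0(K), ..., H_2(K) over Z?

Fix the vertex order 0 < 1 < 2 < 3 < 4 < 5 < 6 < 7 < 8 and write every simplex with vertices in increasing order. Then dim K = 2 and the simplices of K are:

  0-simplices (9): [0], [1], [2], [3], [4], [5], [6], [7], [8]
  1-simplices (27): (27 of them)
  2-simplices (18): [0,2,4], [0,2,6], [0,3,6], [0,3,7], [0,4,8], [0,7,8], [1,3,4], [1,3,6], [1,4,5], [1,5,7], [1,6,8], [1,7,8], [2,3,4], [2,3,7], [2,5,6], [2,5,7], [4,5,8], [5,6,8]

so the chain groups are C_0 ≅ Z^9, C_1 ≅ Z^27, C_2 ≅ Z^18.

Boundary ∂_1: C_1 → C_0 maps an edge to its endpoints' difference, ∂[p,q] = q − p. For instance
  ∂[2,5] = [5] − [2].
The 9×27 boundary matrix has rank 8 and Smith normal form diag(1,1,1,1,1,1,1,1).

Boundary ∂_2: C_2 → C_1 maps a triangle to the signed sum of its edges. For instance
  ∂[0,2,4] = [2,4] − [0,4] + [0,2],
  ∂[4,5,8] = [5,8] − [4,8] + [4,5].
This gives a 27×18 integer matrix of rank 18; reducing to Smith normal form yields diagonal entries (1,1,1,1,1,1,1,1,1,1,1,1,1,1,1,1,1,2).

Computing H_k = (kernel of ∂_k) / (image of ∂_{k+1}):

  H_0: rank C_0 − rank ∂_1 = 9 − 8 = 1, and the invariant factors of ∂_1 are all 1, so H_0 = Z.
  H_1: rank ker ∂_1 − rank ∂_2 = (27 − 8) − 18 = 1, and ∂_2 has invariant factor 2 > 1, so H_1 = Z ⊕ Z_2.
  H_2: rank ker ∂_2 − rank ∂_3 = (18 − 18) − 0 = 0, and there is no ∂_3, so H_2 = 0.

As a check, the Euler characteristic is 9 − 27 + 18 = 0, which agrees with 1 − 1 + 0 = 0.

H_0 ≅ Z,  H_1 ≅ Z ⊕ Z_2,  H_2 = 0.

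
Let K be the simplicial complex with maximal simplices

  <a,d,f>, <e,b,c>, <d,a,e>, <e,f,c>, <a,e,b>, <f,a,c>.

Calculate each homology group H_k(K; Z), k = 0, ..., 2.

Fix the vertex order a < b < c < d < e < f and write every simplex with vertices in increasing order. Then dim K = 2 and the simplices of K are:

  0-simplices (6): a, b, c, d, e, f
  1-simplices (12): ab, ac, ad, ae, af, bc, be, ce, cf, de, df, ef
  2-simplices (6): abe, acf, ade, adf, bce, cef

so the chain groups are C_0 ≅ Z^6, C_1 ≅ Z^12, C_2 ≅ Z^6.

∂_1: C_1 → C_0 maps an edge to its endpoints' difference, ∂[p,q] = q − p. For instance
  ∂ad = d − a.
This gives a 6×12 integer matrix of rank 5; reducing to Smith normal form yields diagonal entries (1,1,1,1,1).

Boundary ∂_2: C_2 → C_1 maps a triangle to the signed sum of its edges. For instance
  ∂acf = cf − af + ac,
  ∂cef = ef − cf + ce.
The 12×6 boundary matrix has rank 6 and Smith normal form diag(1,1,1,1,1,1).

From H_k ≅ ker(∂_k) / im(∂_{k+1}) we obtain:

  H_0: rank C_0 − rank ∂_1 = 6 − 5 = 1, and the invariant factors of ∂_1 are all 1, so H_0 = Z.
  H_1: rank ker ∂_1 − rank ∂_2 = (12 − 5) − 6 = 1, and the invariant factors of ∂_2 are all 1, so H_1 = Z.
  H_2: rank ker ∂_2 − rank ∂_3 = (6 − 6) − 0 = 0, and there is no ∂_3, so H_2 = 0.

As a check, the Euler characteristic is 6 − 12 + 6 = 0, which agrees with 1 − 1 + 0 = 0.

H_0 ≅ Z,  H_1 ≅ Z,  H_2 = 0.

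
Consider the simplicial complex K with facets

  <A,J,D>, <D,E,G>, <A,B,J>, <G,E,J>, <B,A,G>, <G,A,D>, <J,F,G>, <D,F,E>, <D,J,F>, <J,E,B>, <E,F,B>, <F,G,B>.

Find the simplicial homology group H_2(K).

H_2 ≅ 0.

We work with the vertex ordering A < B < D < E < F < G < J. The simplices of K, each written with vertices in increasing order, are:

  0-simplices (7): A, B, D, E, F, G, J
  1-simplices (18): AB, AD, AG, AJ, BE, BF, BG, BJ, DE, DF, DG, DJ, EF, EG, EJ, FG, FJ, GJ
  2-simplices (12): ABG, ABJ, ADG, ADJ, BEF, BEJ, BFG, DEF, DEG, DFJ, EGJ, FGJ

giving chain groups C_0 ≅ Z^7, C_1 ≅ Z^18, C_2 ≅ Z^12.

Boundary ∂_1: C_1 → C_0 maps an edge to its endpoints' difference, ∂[p,q] = q − p. For instance
  ∂BJ = J − B.
The 7×18 boundary matrix has rank 6 and Smith normal form diag(1,1,1,1,1,1).

Boundary ∂_2: C_2 → C_1 sends each 2-simplex [p,q,r] to [q,r] − [p,r] + [p,q]. For instance
  ∂EGJ = GJ − EJ + EG,
  ∂DEG = EG − DG + DE.
This gives a 18×12 integer matrix of rank 12; reducing to Smith normal form yields diagonal entries (1,1,1,1,1,1,1,1,1,1,1,2).

From H_k ≅ ker(∂_k) / im(∂_{k+1}) we obtain:

  H_2: rank ker ∂_2 − rank ∂_3 = (12 − 12) − 0 = 0, and there is no ∂_3, so H_2 ≅ 0.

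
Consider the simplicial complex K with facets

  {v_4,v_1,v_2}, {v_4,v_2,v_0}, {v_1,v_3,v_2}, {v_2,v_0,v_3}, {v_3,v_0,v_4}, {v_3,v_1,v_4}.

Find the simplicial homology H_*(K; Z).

H_0 = Z,  H_1 = 0,  H_2 = Z.

K has 5 vertices, 9 edges, 6 triangles.
rank ∂_0 = 0, rank ∂_1 = 4 ⇒ b_0 = 5 − 0 − 4 = 1; all invariant factors of ∂_1 are 1 so no torsion. So H_0 ≅ Z.
rank ∂_1 = 4, rank ∂_2 = 5 ⇒ b_1 = 9 − 4 − 5 = 0; all invariant factors of ∂_2 are 1 so no torsion. So H_1 ≅ 0.
rank ∂_2 = 5, rank ∂_3 = 0 ⇒ b_2 = 6 − 5 − 0 = 1. So H_2 ≅ Z.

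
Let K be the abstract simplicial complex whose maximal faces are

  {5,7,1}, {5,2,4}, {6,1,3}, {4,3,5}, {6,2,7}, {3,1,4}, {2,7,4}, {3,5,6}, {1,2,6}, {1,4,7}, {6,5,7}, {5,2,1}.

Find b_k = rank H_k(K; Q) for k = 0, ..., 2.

Fix the vertex order 1 < 2 < 3 < 4 < 5 < 6 < 7 and write every simplex with vertices in increasing order. Then dim K = 2 and the simplices of K are:

  0-simplices (7): [1], [2], [3], [4], [5], [6], [7]
  1-simplices (18): [1,2], [1,3], [1,4], [1,5], [1,6], [1,7], [2,4], [2,5], [2,6], [2,7], [3,4], [3,5], [3,6], [4,5], [4,7], [5,6], [5,7], [6,7]
  2-simplices (12): [1,2,5], [1,2,6], [1,3,4], [1,3,6], [1,4,7], [1,5,7], [2,4,5], [2,4,7], [2,6,7], [3,4,5], [3,5,6], [5,6,7]

Hence C_0 ≅ Z^7, C_1 ≅ Z^18, C_2 ≅ Z^12.

∂_1: C_1 → C_0 maps an edge to its endpoints' difference, ∂[p,q] = q − p. For instance
  ∂[5,7] = [7] − [5].
The 7×18 boundary matrix has rank 6 and Smith normal form diag(1,1,1,1,1,1).

∂_2: C_2 → C_1 maps a triangle to the signed sum of its edges. For instance
  ∂[1,3,4] = [3,4] − [1,4] + [1,3],
  ∂[2,4,5] = [4,5] − [2,5] + [2,4].
As a 18×12 matrix over Z this has rank 12, with invariant factors (1,1,1,1,1,1,1,1,1,1,1,2).

Computing H_k = (kernel of ∂_k) / (image of ∂_{k+1}):

  H_0: rank C_0 − rank ∂_1 = 7 − 6 = 1, and the invariant factors of ∂_1 are all 1, so H_0 ≅ Z.
  H_1: rank ker ∂_1 − rank ∂_2 = (18 − 6) − 12 = 0, and ∂_2 has invariant factor 2 > 1, so H_1 ≅ Z/2.
  H_2: rank ker ∂_2 − rank ∂_3 = (12 − 12) − 0 = 0, and there is no ∂_3, so H_2 ≅ 0.

Hence the Betti numbers are b_0 = 1, b_1 = 0, b_2 = 0.

b_0 = 1, b_1 = 0, b_2 = 0.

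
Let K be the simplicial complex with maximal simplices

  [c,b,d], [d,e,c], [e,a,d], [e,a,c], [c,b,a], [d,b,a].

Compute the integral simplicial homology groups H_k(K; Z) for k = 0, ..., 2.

K has 5 vertices, 9 edges, 6 triangles.
rank ∂_0 = 0, rank ∂_1 = 4 ⇒ b_0 = 5 − 0 − 4 = 1; all invariant factors of ∂_1 are 1 so no torsion. So H_0 ≅ Z.
rank ∂_1 = 4, rank ∂_2 = 5 ⇒ b_1 = 9 − 4 − 5 = 0; all invariant factors of ∂_2 are 1 so no torsion. So H_1 ≅ 0.
rank ∂_2 = 5, rank ∂_3 = 0 ⇒ b_2 = 6 − 5 − 0 = 1. So H_2 ≅ Z.

H_0 = Z,  H_1 = 0,  H_2 = Z.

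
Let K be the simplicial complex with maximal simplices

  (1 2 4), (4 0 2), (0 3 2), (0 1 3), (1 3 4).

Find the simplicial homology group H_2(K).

H_2 ≅ 0.

Fix the vertex order 0 < 1 < 2 < 3 < 4 and write every simplex with vertices in increasing order. Then dim K = 2 and the simplices of K are:

  0-simplices (5): [0], [1], [2], [3], [4]
  1-simplices (10): [0,1], [0,2], [0,3], [0,4], [1,2], [1,3], [1,4], [2,3], [2,4], [3,4]
  2-simplices (5): [0,1,3], [0,2,3], [0,2,4], [1,2,4], [1,3,4]

so the chain groups are C_0 ≅ Z^5, C_1 ≅ Z^10, C_2 ≅ Z^5.

The boundary map ∂_1: C_1 → C_0 maps an edge to its endpoints' difference, ∂[p,q] = q − p.
The resulting 5×10 matrix has rank 4, and its Smith normal form has invariant factors (1,1,1,1).

Boundary ∂_2: C_2 → C_1 sends each 2-simplex [p,q,r] to [q,r] − [p,r] + [p,q]. For instance
  ∂[0,2,4] = [2,4] − [0,4] + [0,2],
  ∂[1,2,4] = [2,4] − [1,4] + [1,2].
The 10×5 boundary matrix has rank 5 and Smith normal form diag(1,1,1,1,1).

Now H_k = ker ∂_k / im ∂_{k+1}, so:

  H_2: rank ker ∂_2 − rank ∂_3 = (5 − 5) − 0 = 0, and there is no ∂_3, so H_2 ≅ 0.

(K is a triangulation of the Möbius band.)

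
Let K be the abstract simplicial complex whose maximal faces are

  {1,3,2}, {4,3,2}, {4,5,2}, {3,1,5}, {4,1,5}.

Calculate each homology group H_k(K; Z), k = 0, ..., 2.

We work with the vertex ordering 1 < 2 < 3 < 4 < 5. The simplices of K, each written with vertices in increasing order, are:

  0-simplices (5): [1], [2], [3], [4], [5]
  1-simplices (10): [1,2], [1,3], [1,4], [1,5], [2,3], [2,4], [2,5], [3,4], [3,5], [4,5]
  2-simplices (5): [1,2,3], [1,3,5], [1,4,5], [2,3,4], [2,4,5]

Hence C_0 ≅ Z^5, C_1 ≅ Z^10, C_2 ≅ Z^5.

∂_1: C_1 → C_0 sends each edge [p,q] (with p < q) to q − p.
The resulting 5×10 matrix has rank 4, and its Smith normal form has invariant factors (1,1,1,1).

The boundary map ∂_2: C_2 → C_1 maps a triangle to the signed sum of its edges. For instance
  ∂[2,4,5] = [4,5] − [2,5] + [2,4],
  ∂[1,3,5] = [3,5] − [1,5] + [1,3].
This gives a 10×5 integer matrix of rank 5; reducing to Smith normal form yields diagonal entries (1,1,1,1,1).

Reading off H_k = ker ∂_k / im ∂_{k+1}:

  H_0: rank C_0 − rank ∂_1 = 5 − 4 = 1, and the invariant factors of ∂_1 are all 1, so H_0 ≅ Z.
  H_1: rank ker ∂_1 − rank ∂_2 = (10 − 4) − 5 = 1, and the invariant factors of ∂_2 are all 1, so H_1 ≅ Z.
  H_2: rank ker ∂_2 − rank ∂_3 = (5 − 5) − 0 = 0, and there is no ∂_3, so H_2 ≅ 0.

H_0 ≅ Z,  H_1 ≅ Z,  H_2 = 0.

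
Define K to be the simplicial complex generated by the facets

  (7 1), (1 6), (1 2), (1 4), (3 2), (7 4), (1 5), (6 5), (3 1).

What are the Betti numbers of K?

Take the total order 1 < 2 < 3 < 4 < 5 < 6 < 7 on the vertex set. Then K (dimension 1) consists of the simplices:

  0-simplices (7): [1], [2], [3], [4], [5], [6], [7]
  1-simplices (9): [1,2], [1,3], [1,4], [1,5], [1,6], [1,7], [2,3], [4,7], [5,6]

Hence C_0 ≅ Z^7, C_1 ≅ Z^9.

The boundary map ∂_1: C_1 → C_0 sends each edge [p,q] (with p < q) to q − p.
The resulting 7×9 matrix has rank 6, and its Smith normal form has invariant factors (1,1,1,1,1,1).

Now H_k = ker ∂_k / im ∂_{k+1}, so:

  H_0: rank C_0 − rank ∂_1 = 7 − 6 = 1, and the invariant factors of ∂_1 are all 1, so H_0 = Z.
  H_1: rank ker ∂_1 − rank ∂_2 = (9 − 6) − 0 = 3, and there is no ∂_2, so H_1 = Z^3.

(K is a triangulation of a wedge of 3 circles.)

Hence the Betti numbers are b_0 = 1, b_1 = 3.

b_0 = 1, b_1 = 3.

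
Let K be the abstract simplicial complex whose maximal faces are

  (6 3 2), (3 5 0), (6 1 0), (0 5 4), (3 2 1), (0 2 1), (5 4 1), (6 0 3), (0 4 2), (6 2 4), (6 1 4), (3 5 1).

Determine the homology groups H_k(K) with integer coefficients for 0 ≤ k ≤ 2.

Fix the vertex order 0 < 1 < 2 < 3 < 4 < 5 < 6 and write every simplex with vertices in increasing order. Then dim K = 2 and the simplices of K are:

  0-simplices (7): [0], [1], [2], [3], [4], [5], [6]
  1-simplices (18): [0,1], [0,2], [0,3], [0,4], [0,5], [0,6], [1,2], [1,3], [1,4], [1,5], [1,6], [2,3], [2,4], [2,6], [3,5], [3,6], [4,5], [4,6]
  2-simplices (12): [0,1,2], [0,1,6], [0,2,4], [0,3,5], [0,3,6], [0,4,5], [1,2,3], [1,3,5], [1,4,5], [1,4,6], [2,3,6], [2,4,6]

giving chain groups C_0 ≅ Z^7, C_1 ≅ Z^18, C_2 ≅ Z^12.

The boundary map ∂_1: C_1 → C_0 sends each edge [p,q] (with p < q) to q − p. For instance
  ∂[3,5] = [5] − [3].
As a 7×18 matrix over Z this has rank 6, with invariant factors (1,1,1,1,1,1).

∂_2: C_2 → C_1 sends each 2-simplex [p,q,r] to [q,r] − [p,r] + [p,q]. For instance
  ∂[0,3,5] = [3,5] − [0,5] + [0,3],
  ∂[0,1,6] = [1,6] − [0,6] + [0,1].
The 18×12 boundary matrix has rank 12 and Smith normal form diag(1,1,1,1,1,1,1,1,1,1,1,2).

Computing H_k = (kernel of ∂_k) / (image of ∂_{k+1}):

  H_0: rank C_0 − rank ∂_1 = 7 − 6 = 1, and the invariant factors of ∂_1 are all 1, so H_0 = Z.
  H_1: rank ker ∂_1 − rank ∂_2 = (18 − 6) − 12 = 0, and ∂_2 has invariant factor 2 > 1, so H_1 = Z/2.
  H_2: rank ker ∂_2 − rank ∂_3 = (12 − 12) − 0 = 0, and there is no ∂_3, so H_2 = 0.

H_0 = Z,  H_1 = Z/2,  H_2 = 0.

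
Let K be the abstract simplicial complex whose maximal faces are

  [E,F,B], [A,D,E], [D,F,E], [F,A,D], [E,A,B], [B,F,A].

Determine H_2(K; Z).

Fix the vertex order A < B < D < E < F and write every simplex with vertices in increasing order. Then dim K = 2 and the simplices of K are:

  0-simplices (5): A, B, D, E, F
  1-simplices (9): AB, AD, AE, AF, BE, BF, DE, DF, EF
  2-simplices (6): ABE, ABF, ADE, ADF, BEF, DEF

Hence C_0 ≅ Z^5, C_1 ≅ Z^9, C_2 ≅ Z^6.

∂_1: C_1 → C_0 sends each edge [p,q] (with p < q) to q − p. For instance
  ∂AD = D − A.
The resulting 5×9 matrix has rank 4, and its Smith normal form has invariant factors (1,1,1,1).

The boundary map ∂_2: C_2 → C_1 acts by ∂[p,q,r] = [q,r] − [p,r] + [p,q]. For instance
  ∂BEF = EF − BF + BE,
  ∂ABF = BF − AF + AB.
The resulting 9×6 matrix has rank 5, and its Smith normal form has invariant factors (1,1,1,1,1).

Reading off H_k = ker ∂_k / im ∂_{k+1}:

  H_2: rank ker ∂_2 − rank ∂_3 = (6 − 5) − 0 = 1, and there is no ∂_3, so H_2 = Z.

H_2 ≅ Z.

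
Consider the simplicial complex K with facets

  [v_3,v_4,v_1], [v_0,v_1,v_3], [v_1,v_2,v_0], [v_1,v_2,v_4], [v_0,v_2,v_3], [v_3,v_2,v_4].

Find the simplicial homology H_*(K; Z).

Fix the vertex order v_0 < v_1 < v_2 < v_3 < v_4 and write every simplex with vertices in increasing order. Then dim K = 2 and the simplices of K are:

  0-simplices (5): [v_0], [v_1], [v_2], [v_3], [v_4]
  1-simplices (9): [v_0,v_1], [v_0,v_2], [v_0,v_3], [v_1,v_2], [v_1,v_3], [v_1,v_4], [v_2,v_3], [v_2,v_4], [v_3,v_4]
  2-simplices (6): [v_0,v_1,v_2], [v_0,v_1,v_3], [v_0,v_2,v_3], [v_1,v_2,v_4], [v_1,v_3,v_4], [v_2,v_3,v_4]

giving chain groups C_0 ≅ Z^5, C_1 ≅ Z^9, C_2 ≅ Z^6.

∂_1: C_1 → C_0 maps an edge to its endpoints' difference, ∂[p,q] = q − p. For instance
  ∂[v_0,v_1] = [v_1] − [v_0].
As a 5×9 matrix over Z this has rank 4, with invariant factors (1,1,1,1).

The boundary map ∂_2: C_2 → C_1 maps a triangle to the signed sum of its edges. For instance
  ∂[v_0,v_2,v_3] = [v_2,v_3] − [v_0,v_3] + [v_0,v_2],
  ∂[v_0,v_1,v_3] = [v_1,v_3] − [v_0,v_3] + [v_0,v_1].
This gives a 9×6 integer matrix of rank 5; reducing to Smith normal form yields diagonal entries (1,1,1,1,1).

Now H_k = ker ∂_k / im ∂_{k+1}, so:

  H_0: rank C_0 − rank ∂_1 = 5 − 4 = 1, and the invariant factors of ∂_1 are all 1, so H_0 = Z.
  H_1: rank ker ∂_1 − rank ∂_2 = (9 − 4) − 5 = 0, and the invariant factors of ∂_2 are all 1, so H_1 = 0.
  H_2: rank ker ∂_2 − rank ∂_3 = (6 − 5) − 0 = 1, and there is no ∂_3, so H_2 = Z.

H_0 = Z,  H_1 = 0,  H_2 = Z.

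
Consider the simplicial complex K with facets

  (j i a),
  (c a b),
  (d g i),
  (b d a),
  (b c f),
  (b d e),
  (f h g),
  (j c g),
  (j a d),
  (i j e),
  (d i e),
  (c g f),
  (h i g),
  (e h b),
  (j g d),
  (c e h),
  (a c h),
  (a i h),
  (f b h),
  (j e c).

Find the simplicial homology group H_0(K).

H_0 ≅ Z.

Take the total order a < b < c < d < e < f < g < h < i < j on the vertex set. Then K (dimension 2) consists of the simplices:

  0-simplices (10): a, b, c, d, e, f, g, h, i, j
  1-simplices (30): ab, ac, ad, ah, ai, aj, bc, bd, be, bf, bh, ce, cf, cg, ch, cj, de, dg, di, dj, eh, ei, ej, fg, fh, gh, gi, gj, hi, ij
  2-simplices (20): abc, abd, ach, adj, ahi, aij, bcf, bde, beh, bfh, ceh, cej, cfg, cgj, dei, dgi, dgj, eij, fgh, ghi

so the chain groups are C_0 ≅ Z^10, C_1 ≅ Z^30, C_2 ≅ Z^20.

The boundary map ∂_1: C_1 → C_0 maps an edge to its endpoints' difference, ∂[p,q] = q − p.
As a 10×30 matrix over Z this has rank 9, with invariant factors (1,1,1,1,1,1,1,1,1).

Boundary ∂_2: C_2 → C_1 maps a triangle to the signed sum of its edges. For instance
  ∂dgj = gj − dj + dg,
  ∂fgh = gh − fh + fg.
This gives a 30×20 integer matrix of rank 20; reducing to Smith normal form yields diagonal entries (1,1,1,1,1,1,1,1,1,1,1,1,1,1,1,1,1,1,1,2).

Reading off H_k = ker ∂_k / im ∂_{k+1}:

  H_0: rank C_0 − rank ∂_1 = 10 − 9 = 1, and the invariant factors of ∂_1 are all 1, so H_0 ≅ Z.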